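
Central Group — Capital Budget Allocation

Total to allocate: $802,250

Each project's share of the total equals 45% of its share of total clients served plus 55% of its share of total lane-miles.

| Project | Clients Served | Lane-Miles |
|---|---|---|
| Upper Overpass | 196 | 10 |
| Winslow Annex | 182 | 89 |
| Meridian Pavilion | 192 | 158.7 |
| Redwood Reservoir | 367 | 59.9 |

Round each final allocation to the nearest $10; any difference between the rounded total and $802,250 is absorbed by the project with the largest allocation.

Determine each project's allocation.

Upper Overpass: $89,410; Winslow Annex: $193,770; Meridian Pavilion: $294,450; Redwood Reservoir: $224,620

Totals — clients served 937, lane-miles 317.6.
Composite weights (45% clients served + 55% lane-miles): Upper Overpass 0.1114; Winslow Annex 0.2415; Meridian Pavilion 0.3670; Redwood Reservoir 0.2800.
Unrounded shares: Upper Overpass 89,408.82; Winslow Annex 193,768.49; Meridian Pavilion 294,454.63; Redwood Reservoir 224,618.05.
Rounded to nearest $10: Upper Overpass $89,410; Winslow Annex $193,770; Meridian Pavilion $294,450; Redwood Reservoir $224,620. Sum = $802,250.
No rounding difference to absorb.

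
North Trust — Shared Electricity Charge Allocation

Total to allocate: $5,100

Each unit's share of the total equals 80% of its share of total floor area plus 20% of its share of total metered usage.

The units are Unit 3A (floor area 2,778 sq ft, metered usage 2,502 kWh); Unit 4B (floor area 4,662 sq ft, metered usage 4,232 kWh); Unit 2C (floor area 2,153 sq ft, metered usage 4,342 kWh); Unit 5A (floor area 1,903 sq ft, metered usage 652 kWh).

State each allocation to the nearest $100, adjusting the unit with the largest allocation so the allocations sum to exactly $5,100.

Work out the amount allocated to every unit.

Totals — floor area 11,496, metered usage 11,728.
Blended shares (80% floor area + 20% metered usage): Unit 3A 0.2360; Unit 4B 0.3966; Unit 2C 0.2239; Unit 5A 0.1435.
Raw shares: Unit 3A 1,203.53; Unit 4B 2,022.63; Unit 2C 1,141.74; Unit 5A 732.09.
After rounding ($100): Unit 3A $1,200; Unit 4B $2,000; Unit 2C $1,100; Unit 5A $700. Sum = $5,000.
Difference $5,100 − $5,000 = +$100 applied to largest allocation (Unit 4B): Unit 4B becomes $2,100.

Unit 3A: $1,200; Unit 4B: $2,100; Unit 2C: $1,100; Unit 5A: $700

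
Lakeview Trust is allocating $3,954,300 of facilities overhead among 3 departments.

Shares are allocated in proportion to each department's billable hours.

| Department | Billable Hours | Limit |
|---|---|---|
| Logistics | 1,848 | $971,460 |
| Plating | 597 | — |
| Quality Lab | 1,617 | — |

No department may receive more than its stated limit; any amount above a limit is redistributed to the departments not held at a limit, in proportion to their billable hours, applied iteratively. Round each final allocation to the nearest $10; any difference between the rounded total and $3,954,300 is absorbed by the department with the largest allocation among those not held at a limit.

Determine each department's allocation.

Billable hours total: 4,062.
Unconstrained shares: Logistics 1,799,002.07; Plating 581,171.12; Quality Lab 1,574,126.81.
Held at cap: Logistics ($971,460); residual $2,982,840 reallocated over remaining billable hours 2,214.
Remaining shares: Plating 804,315.93 → $804,320; Quality Lab 2,178,524.07 → $2,178,520.

Logistics: $971,460 | Plating: $804,320 | Quality Lab: $2,178,520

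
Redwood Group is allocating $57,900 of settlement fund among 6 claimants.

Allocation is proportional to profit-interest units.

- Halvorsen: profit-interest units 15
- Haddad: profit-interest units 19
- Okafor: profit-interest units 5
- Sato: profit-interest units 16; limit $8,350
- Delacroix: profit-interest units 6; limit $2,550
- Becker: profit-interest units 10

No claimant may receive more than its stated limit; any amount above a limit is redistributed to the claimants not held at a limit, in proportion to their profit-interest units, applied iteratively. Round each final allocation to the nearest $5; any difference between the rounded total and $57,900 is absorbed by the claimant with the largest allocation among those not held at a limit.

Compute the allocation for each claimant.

Sum of profit-interest units: 71.
Unconstrained shares: Halvorsen 12,232.39; Haddad 15,494.37; Okafor 4,077.46; Sato 13,047.89; Delacroix 4,892.96; Becker 8,154.93.
Cap binds for Sato ($8,350), Delacroix ($2,550); remaining pool $47,000 reallocated over remaining profit-interest units 49.
Shares after redistribution: Halvorsen 14,387.76 → $14,390; Haddad 18,224.49 → $18,225; Okafor 4,795.92 → $4,795; Becker 9,591.84 → $9,590.

Halvorsen: $14,390; Haddad: $18,225; Okafor: $4,795; Sato: $8,350; Delacroix: $2,550; Becker: $9,590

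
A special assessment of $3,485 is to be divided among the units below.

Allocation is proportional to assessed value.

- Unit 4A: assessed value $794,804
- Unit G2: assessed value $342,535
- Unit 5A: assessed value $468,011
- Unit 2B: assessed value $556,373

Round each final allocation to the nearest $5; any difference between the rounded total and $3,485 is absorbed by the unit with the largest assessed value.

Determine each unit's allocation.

Sum of assessed value: 2,161,723.
Raw shares: Unit 4A 794,804/2,161,723 × $3,485 = 1,281.34; Unit G2 342,535/2,161,723 × $3,485 = 552.21; Unit 5A 468,011/2,161,723 × $3,485 = 754.50; Unit 2B 556,373/2,161,723 × $3,485 = 896.95.
Rounded to nearest $5: Unit 4A $1,280; Unit G2 $550; Unit 5A $755; Unit 2B $895. Sum = $3,480.
Difference $3,485 − $3,480 = +$5 applied to largest assessed value (Unit 4A): Unit 4A becomes $1,285.

Unit 4A: $1,285 · Unit G2: $550 · Unit 5A: $755 · Unit 2B: $895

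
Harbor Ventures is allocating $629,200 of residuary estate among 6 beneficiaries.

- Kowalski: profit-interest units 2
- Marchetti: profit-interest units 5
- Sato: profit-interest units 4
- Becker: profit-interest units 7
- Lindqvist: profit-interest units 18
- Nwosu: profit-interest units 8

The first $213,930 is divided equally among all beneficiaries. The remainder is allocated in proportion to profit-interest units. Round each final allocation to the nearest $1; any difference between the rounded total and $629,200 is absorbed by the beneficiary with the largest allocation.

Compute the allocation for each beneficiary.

$213,930 shared equally gives $35,655 per beneficiary.
Remainder $415,270 by profit-interest units (total 44): Kowalski 18,875.91 → $18,876; Marchetti 47,189.77 → $47,190; Sato 37,751.82 → $37,752; Becker 66,065.68 → $66,066; Lindqvist 169,883.18 → $169,883; Nwosu 75,503.64 → $75,504.
Rounding difference −$1 on remainder applied to Lindqvist.
Totals: Kowalski $35,655 + $18,876 = $54,531; Marchetti $35,655 + $47,190 = $82,845; Sato $35,655 + $37,752 = $73,407; Becker $35,655 + $66,066 = $101,721; Lindqvist $35,655 + $169,882 = $205,537; Nwosu $35,655 + $75,504 = $111,159.

Kowalski: $54,531; Marchetti: $82,845; Sato: $73,407; Becker: $101,721; Lindqvist: $205,537; Nwosu: $111,159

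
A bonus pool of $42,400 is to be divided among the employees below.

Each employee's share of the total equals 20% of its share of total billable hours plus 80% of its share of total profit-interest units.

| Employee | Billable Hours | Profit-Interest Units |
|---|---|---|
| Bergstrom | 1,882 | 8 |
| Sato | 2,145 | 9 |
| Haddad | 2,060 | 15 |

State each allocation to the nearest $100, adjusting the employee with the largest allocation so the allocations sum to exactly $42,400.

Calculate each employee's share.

Bergstrom: $11,100 | Sato: $12,500 | Haddad: $18,800

Billable hours total 6,087; profit-interest units total 32.
Blended shares (20% billable hours + 80% profit-interest units): Bergstrom 0.2618; Sato 0.2955; Haddad 0.4427.
Unrounded shares: Bergstrom 11,101.88; Sato 12,528.27; Haddad 18,769.85.
After rounding ($100): Bergstrom $11,100; Sato $12,500; Haddad $18,800. Sum = $42,400.
Sum already equals the total — no adjustment.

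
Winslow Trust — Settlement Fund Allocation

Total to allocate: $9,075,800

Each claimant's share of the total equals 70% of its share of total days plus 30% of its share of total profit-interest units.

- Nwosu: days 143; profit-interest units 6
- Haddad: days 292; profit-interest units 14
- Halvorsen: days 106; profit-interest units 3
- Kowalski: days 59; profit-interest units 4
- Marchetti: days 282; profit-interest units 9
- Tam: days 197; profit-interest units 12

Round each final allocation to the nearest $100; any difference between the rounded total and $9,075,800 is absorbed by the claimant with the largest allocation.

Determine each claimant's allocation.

Nwosu: $1,182,300 | Haddad: $2,513,400 | Halvorsen: $794,300 | Kowalski: $574,300 | Marchetti: $2,170,900 | Tam: $1,840,600

Days total 1,079; profit-interest units total 48.
Combined weights (70% days + 30% profit-interest units): Nwosu 0.1303; Haddad 0.2769; Halvorsen 0.0875; Kowalski 0.0633; Marchetti 0.2392; Tam 0.2028.
Raw shares: Nwosu 1,182,314.31; Haddad 2,513,403.60; Halvorsen 794,290.21; Kowalski 574,281.97; Marchetti 2,170,905.71; Tam 1,840,604.20.
Rounded to nearest $100: Nwosu $1,182,300; Haddad $2,513,400; Halvorsen $794,300; Kowalski $574,300; Marchetti $2,170,900; Tam $1,840,600. Sum = $9,075,800.
Sum already equals the total — no adjustment.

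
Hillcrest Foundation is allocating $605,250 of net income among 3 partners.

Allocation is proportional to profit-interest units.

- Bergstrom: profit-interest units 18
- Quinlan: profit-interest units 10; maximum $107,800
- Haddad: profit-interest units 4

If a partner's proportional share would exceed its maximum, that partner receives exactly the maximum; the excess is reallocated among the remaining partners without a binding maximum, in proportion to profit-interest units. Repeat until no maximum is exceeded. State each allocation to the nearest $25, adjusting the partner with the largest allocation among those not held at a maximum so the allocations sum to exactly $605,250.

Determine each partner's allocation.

Bergstrom: $407,000 | Quinlan: $107,800 | Haddad: $90,450

Profit-interest units total: 32.
Proportional shares (ignoring caps): Bergstrom 340,453.12; Quinlan 189,140.62; Haddad 75,656.25.
Capped: Quinlan ($107,800); remaining pool $497,450 reallocated over remaining profit-interest units 22.
Remaining shares: Bergstrom 407,004.55 → $407,000; Haddad 90,445.45 → $90,450.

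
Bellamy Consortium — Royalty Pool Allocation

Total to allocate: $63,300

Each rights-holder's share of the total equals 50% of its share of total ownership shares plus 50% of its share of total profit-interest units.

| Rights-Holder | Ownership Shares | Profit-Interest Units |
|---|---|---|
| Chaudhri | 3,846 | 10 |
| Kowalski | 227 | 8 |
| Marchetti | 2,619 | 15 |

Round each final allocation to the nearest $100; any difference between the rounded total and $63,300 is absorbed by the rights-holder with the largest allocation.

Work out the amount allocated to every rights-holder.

Chaudhri: $27,800 · Kowalski: $8,700 · Marchetti: $26,800

Totals — ownership shares 6,692, profit-interest units 33.
Composite weights (50% ownership shares + 50% profit-interest units): Chaudhri 0.4389; Kowalski 0.1382; Marchetti 0.4230.
Proportional shares: Chaudhri 27,780.67; Kowalski 8,746.33; Marchetti 26,773.00.
At nearest $100: Chaudhri $27,800; Kowalski $8,700; Marchetti $26,800. Sum = $63,300.
No rounding difference to absorb.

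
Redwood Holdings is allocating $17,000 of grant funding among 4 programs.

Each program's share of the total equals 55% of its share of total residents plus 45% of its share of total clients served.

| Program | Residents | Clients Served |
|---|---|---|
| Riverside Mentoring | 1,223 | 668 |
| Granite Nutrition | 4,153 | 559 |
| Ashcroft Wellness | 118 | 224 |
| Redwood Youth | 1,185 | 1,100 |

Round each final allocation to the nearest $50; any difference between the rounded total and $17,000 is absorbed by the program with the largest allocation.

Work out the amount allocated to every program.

Residents total 6,679; clients served total 2,551.
Composite weights (55% residents + 45% clients served): Riverside Mentoring 0.2185; Granite Nutrition 0.4406; Ashcroft Wellness 0.0492; Redwood Youth 0.2916.
Proportional shares: Riverside Mentoring 3,715.30; Granite Nutrition 7,490.17; Ashcroft Wellness 836.93; Redwood Youth 4,957.60.
Rounded to nearest $50: Riverside Mentoring $3,700; Granite Nutrition $7,500; Ashcroft Wellness $850; Redwood Youth $4,950. Sum = $17,000.
No rounding difference to absorb.

Riverside Mentoring: $3,700 | Granite Nutrition: $7,500 | Ashcroft Wellness: $850 | Redwood Youth: $4,950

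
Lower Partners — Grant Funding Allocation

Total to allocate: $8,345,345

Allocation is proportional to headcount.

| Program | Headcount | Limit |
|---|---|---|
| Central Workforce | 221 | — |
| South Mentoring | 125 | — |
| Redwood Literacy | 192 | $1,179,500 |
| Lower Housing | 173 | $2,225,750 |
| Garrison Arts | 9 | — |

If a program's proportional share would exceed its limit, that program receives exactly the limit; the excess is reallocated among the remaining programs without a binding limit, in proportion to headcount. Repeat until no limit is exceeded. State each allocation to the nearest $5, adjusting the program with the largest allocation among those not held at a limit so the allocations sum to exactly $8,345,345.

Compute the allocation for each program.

Combined headcount = 720.
Pro-rata shares before constraints: Central Workforce 2,561,557.28; South Mentoring 1,448,844.62; Redwood Literacy 2,225,425.33; Lower Housing 2,005,200.95; Garrison Arts 104,316.81.
Capped: Redwood Literacy ($1,179,500); balance $7,165,845 reallocated over remaining headcount 528.
Capped: Lower Housing ($2,225,750); balance $4,940,095 reallocated over remaining headcount 355.
Shares after redistribution: Central Workforce 3,075,383.08 → $3,075,385; South Mentoring 1,739,470.07 → $1,739,470; Garrison Arts 125,241.85 → $125,240.

Central Workforce: $3,075,385; South Mentoring: $1,739,470; Redwood Literacy: $1,179,500; Lower Housing: $2,225,750; Garrison Arts: $125,240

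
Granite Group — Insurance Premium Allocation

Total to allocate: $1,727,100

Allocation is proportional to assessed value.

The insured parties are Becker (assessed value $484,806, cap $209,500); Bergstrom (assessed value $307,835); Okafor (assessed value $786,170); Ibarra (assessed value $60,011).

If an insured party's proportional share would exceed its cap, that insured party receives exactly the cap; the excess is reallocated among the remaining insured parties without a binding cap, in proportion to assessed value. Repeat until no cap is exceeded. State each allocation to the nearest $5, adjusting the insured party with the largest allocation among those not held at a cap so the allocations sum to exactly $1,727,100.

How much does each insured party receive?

Becker: $209,500 | Bergstrom: $404,820 | Okafor: $1,033,860 | Ibarra: $78,920

Sum of assessed value: 1,638,822.
Unconstrained shares: Becker 510,920.92; Bergstrom 324,417.07; Okafor 828,518.42; Ibarra 63,243.60.
Cap binds for Becker ($209,500); balance $1,517,600 reallocated over remaining assessed value 1,154,016.
Redistributed shares: Bergstrom 404,821.42 → $404,820; Okafor 1,033,860.53 → $1,033,860; Ibarra 78,918.05 → $78,920.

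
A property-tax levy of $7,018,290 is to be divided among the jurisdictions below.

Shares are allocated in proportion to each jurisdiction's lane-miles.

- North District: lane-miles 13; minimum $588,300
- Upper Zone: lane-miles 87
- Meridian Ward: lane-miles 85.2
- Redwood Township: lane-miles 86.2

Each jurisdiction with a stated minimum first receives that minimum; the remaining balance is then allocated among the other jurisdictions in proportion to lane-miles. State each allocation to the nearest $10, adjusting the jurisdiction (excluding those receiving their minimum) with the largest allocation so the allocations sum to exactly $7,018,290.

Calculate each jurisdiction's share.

North District: $588,300 · Upper Zone: $2,164,890 · Meridian Ward: $2,120,110 · Redwood Township: $2,144,990

Minimums first: North District $588,300. Remaining pool $6,429,990.
Remaining pool split over remaining lane-miles 258.4: Upper Zone 2,164,896.01 → $2,164,900; Meridian Ward 2,120,105.06 → $2,120,110; Redwood Township 2,144,988.92 → $2,144,990.
Rounding difference −$10 applied to Upper Zone → $2,164,890.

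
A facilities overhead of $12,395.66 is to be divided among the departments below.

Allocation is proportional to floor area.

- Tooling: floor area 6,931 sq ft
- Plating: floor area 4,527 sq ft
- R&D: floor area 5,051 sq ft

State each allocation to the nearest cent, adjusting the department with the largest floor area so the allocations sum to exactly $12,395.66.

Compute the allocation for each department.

Tooling: $5,204.09 · Plating: $3,399.06 · R&D: $3,792.51

Sum of floor area: 6,931 + 4,527 + 5,051 = 16,509.
Unrounded shares: Tooling 5,204.0899; Plating 3,399.0643; R&D 3,792.5058.
At nearest cent: Tooling $5,204.09; Plating $3,399.06; R&D $3,792.51. Sum = $12,395.66.
Sum already equals the total — no adjustment.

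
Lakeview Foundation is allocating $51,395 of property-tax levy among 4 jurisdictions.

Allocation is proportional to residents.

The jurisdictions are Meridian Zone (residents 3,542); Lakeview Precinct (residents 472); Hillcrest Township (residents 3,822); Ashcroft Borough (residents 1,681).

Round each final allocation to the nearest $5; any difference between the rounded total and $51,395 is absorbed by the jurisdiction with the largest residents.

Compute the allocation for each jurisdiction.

Meridian Zone: $19,130; Lakeview Precinct: $2,550; Hillcrest Township: $20,635; Ashcroft Borough: $9,080

Total residents = 9,517.
Unrounded shares: Meridian Zone 3,542/9,517 × $51,395 = 19,127.99; Lakeview Precinct 472/9,517 × $51,395 = 2,548.96; Hillcrest Township 3,822/9,517 × $51,395 = 20,640.09; Ashcroft Borough 1,681/9,517 × $51,395 = 9,077.97.
Rounded to nearest $5: Meridian Zone $19,130; Lakeview Precinct $2,550; Hillcrest Township $20,640; Ashcroft Borough $9,080. Sum = $51,400.
Difference $51,395 − $51,400 = −$5 applied to largest residents (Hillcrest Township): Hillcrest Township becomes $20,635.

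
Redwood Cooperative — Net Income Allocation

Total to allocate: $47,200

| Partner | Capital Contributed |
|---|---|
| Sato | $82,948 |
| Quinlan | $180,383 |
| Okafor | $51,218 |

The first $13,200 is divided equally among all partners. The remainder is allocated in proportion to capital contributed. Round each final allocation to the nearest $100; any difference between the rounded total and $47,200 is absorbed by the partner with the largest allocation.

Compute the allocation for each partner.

Equal tier: $13,200 ÷ 3 = $4,400 apiece.
Remainder $34,000 by capital contributed (total 314,549): Sato 8,965.95 → $9,000; Quinlan 19,497.83 → $19,500; Okafor 5,536.22 → $5,500.
Totals: Sato $4,400 + $9,000 = $13,400; Quinlan $4,400 + $19,500 = $23,900; Okafor $4,400 + $5,500 = $9,900.

Sato: $13,400; Quinlan: $23,900; Okafor: $9,900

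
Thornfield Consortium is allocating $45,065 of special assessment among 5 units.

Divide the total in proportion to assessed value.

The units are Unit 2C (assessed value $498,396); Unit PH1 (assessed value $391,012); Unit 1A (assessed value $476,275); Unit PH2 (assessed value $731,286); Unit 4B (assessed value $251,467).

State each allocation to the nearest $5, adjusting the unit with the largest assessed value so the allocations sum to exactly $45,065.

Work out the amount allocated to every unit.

Combined assessed value = 2,348,436.
Unrounded shares: Unit 2C 498,396/2,348,436 × $45,065 = 9,563.90; Unit PH1 391,012/2,348,436 × $45,065 = 7,503.27; Unit 1A 476,275/2,348,436 × $45,065 = 9,139.42; Unit PH2 731,286/2,348,436 × $45,065 = 14,032.92; Unit 4B 251,467/2,348,436 × $45,065 = 4,825.49.
At nearest $5: Unit 2C $9,565; Unit PH1 $7,505; Unit 1A $9,140; Unit PH2 $14,035; Unit 4B $4,825. Sum = $45,070.
Difference $45,065 − $45,070 = −$5 applied to largest assessed value (Unit PH2): Unit PH2 becomes $14,030.

Unit 2C: $9,565; Unit PH1: $7,505; Unit 1A: $9,140; Unit PH2: $14,030; Unit 4B: $4,825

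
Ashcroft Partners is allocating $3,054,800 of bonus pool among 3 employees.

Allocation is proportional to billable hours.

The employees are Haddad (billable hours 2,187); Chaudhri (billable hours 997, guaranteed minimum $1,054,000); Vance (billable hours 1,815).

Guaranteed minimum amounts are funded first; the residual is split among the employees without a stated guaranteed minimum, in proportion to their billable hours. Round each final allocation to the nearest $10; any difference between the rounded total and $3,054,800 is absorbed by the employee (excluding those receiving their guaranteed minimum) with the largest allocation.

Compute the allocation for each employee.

Haddad: $1,093,390; Chaudhri: $1,054,000; Vance: $907,410

Minimums first: Chaudhri $1,054,000. Residual $2,000,800.
Residual split over remaining billable hours 4,002: Haddad 1,093,390.70 → $1,093,390; Vance 907,409.30 → $907,410.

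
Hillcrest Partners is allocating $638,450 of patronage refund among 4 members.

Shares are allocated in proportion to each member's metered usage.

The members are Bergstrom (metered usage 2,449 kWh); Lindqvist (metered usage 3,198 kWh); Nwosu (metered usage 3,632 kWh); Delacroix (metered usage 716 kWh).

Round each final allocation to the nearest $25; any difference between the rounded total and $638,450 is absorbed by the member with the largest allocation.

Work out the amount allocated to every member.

Sum of metered usage: 9,995.
Unrounded shares: Bergstrom 2,449/9,995 × $638,450 = 156,434.62; Lindqvist 3,198/9,995 × $638,450 = 204,278.45; Nwosu 3,632/9,995 × $638,450 = 232,001.04; Delacroix 716/9,995 × $638,450 = 45,735.89.
Rounded to nearest $25: Bergstrom $156,425; Lindqvist $204,275; Nwosu $232,000; Delacroix $45,725. Sum = $638,425.
Difference $638,450 − $638,425 = +$25 applied to largest allocation (Nwosu): Nwosu becomes $232,025.

Bergstrom: $156,425 · Lindqvist: $204,275 · Nwosu: $232,025 · Delacroix: $45,725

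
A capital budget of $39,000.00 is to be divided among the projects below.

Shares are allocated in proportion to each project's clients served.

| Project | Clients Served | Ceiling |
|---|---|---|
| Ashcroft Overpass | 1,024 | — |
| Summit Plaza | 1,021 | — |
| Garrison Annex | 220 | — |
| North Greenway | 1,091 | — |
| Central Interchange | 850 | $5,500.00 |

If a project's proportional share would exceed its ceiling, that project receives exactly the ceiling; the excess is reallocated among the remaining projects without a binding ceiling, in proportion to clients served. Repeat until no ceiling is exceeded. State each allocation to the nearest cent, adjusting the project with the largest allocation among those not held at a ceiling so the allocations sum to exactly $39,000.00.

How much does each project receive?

Total clients served = 4,206.
Pro-rata shares before constraints: Ashcroft Overpass 9,495.0071; Summit Plaza 9,467.1897; Garrison Annex 2,039.9429; North Greenway 10,116.2625; Central Interchange 7,881.5977.
Capped: Central Interchange ($5,500.00); residual $33,500.00 reallocated over remaining clients served 3,356.
Redistributed shares: Ashcroft Overpass 10,221.6925 → $10,221.69; Summit Plaza 10,191.7461 → $10,191.75; Garrison Annex 2,196.0667 → $2,196.07; North Greenway 10,890.4946 → $10,890.49.

Ashcroft Overpass: $10,221.69 · Summit Plaza: $10,191.75 · Garrison Annex: $2,196.07 · North Greenway: $10,890.49 · Central Interchange: $5,500.00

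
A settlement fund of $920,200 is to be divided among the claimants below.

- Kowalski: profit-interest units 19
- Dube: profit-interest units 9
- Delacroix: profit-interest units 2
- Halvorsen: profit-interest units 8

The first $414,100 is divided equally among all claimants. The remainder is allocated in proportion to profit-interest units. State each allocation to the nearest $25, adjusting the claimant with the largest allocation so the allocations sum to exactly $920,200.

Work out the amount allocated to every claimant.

Kowalski: $356,575; Dube: $223,400; Delacroix: $130,150; Halvorsen: $210,075

$414,100 shared equally gives $103,525 per claimant.
Remainder $506,100 by profit-interest units (total 38): Kowalski 253,050.00 → $253,050; Dube 119,865.79 → $119,875; Delacroix 26,636.84 → $26,625; Halvorsen 106,547.37 → $106,550.
Totals: Kowalski $103,525 + $253,050 = $356,575; Dube $103,525 + $119,875 = $223,400; Delacroix $103,525 + $26,625 = $130,150; Halvorsen $103,525 + $106,550 = $210,075.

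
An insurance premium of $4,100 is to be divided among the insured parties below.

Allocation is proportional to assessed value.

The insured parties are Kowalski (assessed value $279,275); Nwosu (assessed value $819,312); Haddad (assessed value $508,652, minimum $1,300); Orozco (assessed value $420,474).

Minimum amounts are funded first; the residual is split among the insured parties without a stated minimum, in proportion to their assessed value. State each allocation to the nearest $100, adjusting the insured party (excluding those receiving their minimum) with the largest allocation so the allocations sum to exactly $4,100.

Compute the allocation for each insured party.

Fund the minimums — Haddad $1,300. Residual $2,800.
Residual split over remaining assessed value 1,519,061: Kowalski 514.77 → $500; Nwosu 1,510.19 → $1,500; Orozco 775.04 → $800.

Kowalski: $500; Nwosu: $1,500; Haddad: $1,300; Orozco: $800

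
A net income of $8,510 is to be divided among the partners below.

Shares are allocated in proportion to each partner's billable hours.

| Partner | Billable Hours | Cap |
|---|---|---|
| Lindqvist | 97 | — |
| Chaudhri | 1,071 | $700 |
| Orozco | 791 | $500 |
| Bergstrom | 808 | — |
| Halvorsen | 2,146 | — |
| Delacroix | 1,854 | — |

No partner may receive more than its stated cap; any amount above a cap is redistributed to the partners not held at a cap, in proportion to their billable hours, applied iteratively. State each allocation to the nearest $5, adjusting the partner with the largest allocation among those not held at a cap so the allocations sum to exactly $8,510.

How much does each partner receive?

Billable hours total: 6,767.
Pro-rata shares before constraints: Lindqvist 121.98; Chaudhri 1,346.86; Orozco 994.74; Bergstrom 1,016.12; Halvorsen 2,698.75; Delacroix 2,331.54.
Cap binds for Chaudhri ($700), Orozco ($500); residual $7,310 reallocated over remaining billable hours 4,905.
Redistributed shares: Lindqvist 144.56 → $145; Bergstrom 1,204.18 → $1,205; Halvorsen 3,198.22 → $3,200; Delacroix 2,763.05 → $2,765.
Rounding difference −$5 applied to Halvorsen → $3,195.

Lindqvist: $145; Chaudhri: $700; Orozco: $500; Bergstrom: $1,205; Halvorsen: $3,195; Delacroix: $2,765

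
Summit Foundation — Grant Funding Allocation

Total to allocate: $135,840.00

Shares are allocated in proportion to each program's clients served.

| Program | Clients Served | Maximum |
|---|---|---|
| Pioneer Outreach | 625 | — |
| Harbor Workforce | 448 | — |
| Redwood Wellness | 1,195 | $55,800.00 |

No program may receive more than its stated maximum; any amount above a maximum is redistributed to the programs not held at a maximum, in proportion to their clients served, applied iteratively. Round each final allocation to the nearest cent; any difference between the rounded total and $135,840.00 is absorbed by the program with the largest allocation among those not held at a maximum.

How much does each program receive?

Combined clients served = 2,268.
Unconstrained shares: Pioneer Outreach 37,433.8624; Harbor Workforce 26,832.5926; Redwood Wellness 71,573.54497.
Held at cap: Redwood Wellness ($55,800.00); balance $80,040.00 reallocated over remaining clients served 1,073.
Shares after redistribution: Pioneer Outreach 46,621.6216 → $46,621.62; Harbor Workforce 33,418.3784 → $33,418.38.

Pioneer Outreach: $46,621.62 | Harbor Workforce: $33,418.38 | Redwood Wellness: $55,800.00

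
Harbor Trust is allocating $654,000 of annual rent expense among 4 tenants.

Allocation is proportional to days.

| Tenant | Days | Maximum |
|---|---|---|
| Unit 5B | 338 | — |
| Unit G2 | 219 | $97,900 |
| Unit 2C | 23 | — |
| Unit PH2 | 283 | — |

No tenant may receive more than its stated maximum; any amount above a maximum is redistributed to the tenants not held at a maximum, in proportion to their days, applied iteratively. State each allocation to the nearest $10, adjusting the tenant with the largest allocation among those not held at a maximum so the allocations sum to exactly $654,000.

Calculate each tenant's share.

Unit 5B: $291,870 | Unit G2: $97,900 | Unit 2C: $19,860 | Unit PH2: $244,370

Days total: 863.
Unconstrained shares: Unit 5B 256,143.68; Unit G2 165,962.92; Unit 2C 17,429.90; Unit PH2 214,463.50.
Cap binds for Unit G2 ($97,900); balance $556,100 reallocated over remaining days 644.
Redistributed shares: Unit 5B 291,866.15 → $291,870; Unit 2C 19,860.71 → $19,860; Unit PH2 244,373.14 → $244,370.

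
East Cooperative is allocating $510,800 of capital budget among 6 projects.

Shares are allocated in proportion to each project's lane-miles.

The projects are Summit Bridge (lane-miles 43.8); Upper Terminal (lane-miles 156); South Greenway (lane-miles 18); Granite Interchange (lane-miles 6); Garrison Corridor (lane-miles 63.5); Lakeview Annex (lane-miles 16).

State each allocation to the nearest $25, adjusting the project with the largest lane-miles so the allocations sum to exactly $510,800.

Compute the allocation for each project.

Summit Bridge: $73,775 · Upper Terminal: $262,700 · South Greenway: $30,325 · Granite Interchange: $10,100 · Garrison Corridor: $106,950 · Lakeview Annex: $26,950

Sum of lane-miles: 43.8 + 156 + 18 + 6 + 63.5 + 16 = 303.3.
Raw shares: Summit Bridge 73,765.38; Upper Terminal 262,726.01; South Greenway 30,314.54; Granite Interchange 10,104.85; Garrison Corridor 106,942.96; Lakeview Annex 26,946.26.
At nearest $25: Summit Bridge $73,775; Upper Terminal $262,725; South Greenway $30,325; Granite Interchange $10,100; Garrison Corridor $106,950; Lakeview Annex $26,950. Sum = $510,825.
Difference $510,800 − $510,825 = −$25 applied to largest lane-miles (Upper Terminal): Upper Terminal becomes $262,700.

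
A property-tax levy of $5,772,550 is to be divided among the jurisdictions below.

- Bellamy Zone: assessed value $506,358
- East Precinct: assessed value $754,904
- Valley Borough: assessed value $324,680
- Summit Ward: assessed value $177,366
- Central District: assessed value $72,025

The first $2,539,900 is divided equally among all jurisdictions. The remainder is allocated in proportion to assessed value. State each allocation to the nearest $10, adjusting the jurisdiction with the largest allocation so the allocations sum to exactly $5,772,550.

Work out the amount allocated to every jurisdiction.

Bellamy Zone: $1,399,850 · East Precinct: $1,837,630 · Valley Borough: $1,079,850 · Summit Ward: $820,380 · Central District: $634,840

First tranche $2,539,900 split equally: $507,980 each.
Remainder $3,232,650 by assessed value (total 1,835,333): Bellamy Zone 891,869.86 → $891,870; East Precinct 1,329,644.49 → $1,329,640; Valley Borough 571,872.68 → $571,870; Summit Ward 312,402.27 → $312,400; Central District 126,860.69 → $126,860.
Rounding difference +$10 on remainder applied to East Precinct.
Totals: Bellamy Zone $507,980 + $891,870 = $1,399,850; East Precinct $507,980 + $1,329,650 = $1,837,630; Valley Borough $507,980 + $571,870 = $1,079,850; Summit Ward $507,980 + $312,400 = $820,380; Central District $507,980 + $126,860 = $634,840.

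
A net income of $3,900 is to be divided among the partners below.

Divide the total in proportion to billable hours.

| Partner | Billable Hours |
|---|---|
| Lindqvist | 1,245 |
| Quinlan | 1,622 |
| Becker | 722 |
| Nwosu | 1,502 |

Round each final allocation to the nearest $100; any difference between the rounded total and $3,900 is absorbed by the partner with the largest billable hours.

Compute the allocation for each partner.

Combined billable hours = 5,091.
Unrounded shares: Lindqvist 1,245/5,091 × $3,900 = 953.74; Quinlan 1,622/5,091 × $3,900 = 1,242.55; Becker 722/5,091 × $3,900 = 553.09; Nwosu 1,502/5,091 × $3,900 = 1,150.62.
After rounding ($100): Lindqvist $1,000; Quinlan $1,200; Becker $600; Nwosu $1,200. Sum = $4,000.
Difference $3,900 − $4,000 = −$100 applied to largest billable hours (Quinlan): Quinlan becomes $1,100.

Lindqvist: $1,000; Quinlan: $1,100; Becker: $600; Nwosu: $1,200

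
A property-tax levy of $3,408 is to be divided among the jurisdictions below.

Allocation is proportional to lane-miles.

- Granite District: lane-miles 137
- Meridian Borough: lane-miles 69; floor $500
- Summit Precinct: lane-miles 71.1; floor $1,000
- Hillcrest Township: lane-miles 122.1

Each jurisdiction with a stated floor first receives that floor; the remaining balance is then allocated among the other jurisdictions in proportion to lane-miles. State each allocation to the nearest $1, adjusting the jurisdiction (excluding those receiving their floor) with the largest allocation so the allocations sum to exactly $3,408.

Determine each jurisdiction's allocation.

Granite District: $1,009; Meridian Borough: $500; Summit Precinct: $1,000; Hillcrest Township: $899

Guaranteed amounts: Meridian Borough $500; Summit Precinct $1,000. Residual $1,908.
Residual split over remaining lane-miles 259.1: Granite District 1,008.86 → $1,009; Hillcrest Township 899.14 → $899.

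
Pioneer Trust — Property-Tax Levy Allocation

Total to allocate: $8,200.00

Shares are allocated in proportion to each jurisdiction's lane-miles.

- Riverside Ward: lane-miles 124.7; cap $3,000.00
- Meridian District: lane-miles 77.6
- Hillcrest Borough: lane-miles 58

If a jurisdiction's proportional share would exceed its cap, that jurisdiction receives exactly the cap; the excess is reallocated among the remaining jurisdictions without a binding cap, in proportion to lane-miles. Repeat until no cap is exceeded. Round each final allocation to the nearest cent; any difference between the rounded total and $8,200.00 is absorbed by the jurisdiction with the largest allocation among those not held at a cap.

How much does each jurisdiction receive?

Lane-miles total: 260.3.
Unconstrained shares: Riverside Ward 3,928.3135; Meridian District 2,444.5640; Hillcrest Borough 1,827.1226.
Cap binds for Riverside Ward ($3,000.00); balance $5,200.00 reallocated over remaining lane-miles 135.6.
Shares after redistribution: Meridian District 2,975.8112 → $2,975.81; Hillcrest Borough 2,224.1888 → $2,224.19.

Riverside Ward: $3,000.00 · Meridian District: $2,975.81 · Hillcrest Borough: $2,224.19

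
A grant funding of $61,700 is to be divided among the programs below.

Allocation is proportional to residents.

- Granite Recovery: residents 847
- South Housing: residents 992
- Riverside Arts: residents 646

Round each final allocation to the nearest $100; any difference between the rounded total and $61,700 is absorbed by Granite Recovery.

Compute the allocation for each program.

Granite Recovery: $21,100 | South Housing: $24,600 | Riverside Arts: $16,000

Combined residents = 2,485.
Raw shares: Granite Recovery 847/2,485 × $61,700 = 21,030.14; South Housing 992/2,485 × $61,700 = 24,630.34; Riverside Arts 646/2,485 × $61,700 = 16,039.52.
After rounding ($100): Granite Recovery $21,000; South Housing $24,600; Riverside Arts $16,000. Sum = $61,600.
Difference $61,700 − $61,600 = +$100 applied to Granite Recovery: Granite Recovery becomes $21,100.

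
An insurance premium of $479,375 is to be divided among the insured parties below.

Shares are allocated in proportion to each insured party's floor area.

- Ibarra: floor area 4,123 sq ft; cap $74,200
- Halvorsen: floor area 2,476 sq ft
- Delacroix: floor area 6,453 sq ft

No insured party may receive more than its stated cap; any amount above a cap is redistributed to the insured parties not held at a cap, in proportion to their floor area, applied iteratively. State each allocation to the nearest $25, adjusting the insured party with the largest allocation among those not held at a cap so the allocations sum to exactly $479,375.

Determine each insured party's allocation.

Sum of floor area: 13,052.
Proportional shares (ignoring caps): Ibarra 151,429.91; Halvorsen 90,938.75; Delacroix 237,006.35.
Capped: Ibarra ($74,200); remaining pool $405,175 reallocated over remaining floor area 8,929.
Shares after redistribution: Halvorsen 112,354.50 → $112,350; Delacroix 292,820.50 → $292,825.

Ibarra: $74,200 · Halvorsen: $112,350 · Delacroix: $292,825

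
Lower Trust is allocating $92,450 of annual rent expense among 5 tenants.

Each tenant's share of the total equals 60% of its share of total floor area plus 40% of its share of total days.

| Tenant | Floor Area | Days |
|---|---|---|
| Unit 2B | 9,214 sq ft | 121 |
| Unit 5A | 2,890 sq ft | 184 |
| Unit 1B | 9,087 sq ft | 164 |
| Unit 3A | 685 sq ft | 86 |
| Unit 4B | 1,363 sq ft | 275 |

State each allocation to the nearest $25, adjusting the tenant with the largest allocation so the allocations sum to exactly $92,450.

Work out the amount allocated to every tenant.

Unit 2B: $27,375 · Unit 5A: $15,100 · Unit 1B: $29,000 · Unit 3A: $5,475 · Unit 4B: $15,500

Floor area total 23,239; days total 830.
Blended shares (60% floor area + 40% days): Unit 2B 0.2962; Unit 5A 0.1633; Unit 1B 0.3137; Unit 3A 0.0591; Unit 4B 0.1677.
Proportional shares: Unit 2B 27,384.29; Unit 5A 15,096.22; Unit 1B 28,996.98; Unit 3A 5,466.71; Unit 4B 15,505.80.
After rounding ($25): Unit 2B $27,375; Unit 5A $15,100; Unit 1B $29,000; Unit 3A $5,475; Unit 4B $15,500. Sum = $92,450.
No rounding difference to absorb.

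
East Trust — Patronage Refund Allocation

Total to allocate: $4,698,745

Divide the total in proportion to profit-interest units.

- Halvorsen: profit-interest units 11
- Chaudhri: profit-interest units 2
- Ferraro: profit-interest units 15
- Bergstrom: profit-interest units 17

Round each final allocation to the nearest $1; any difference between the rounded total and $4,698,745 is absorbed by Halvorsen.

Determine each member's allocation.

Profit-interest units total: 45.
Proportional shares: Halvorsen 11/45 × $4,698,745 = 1,148,582.11; Chaudhri 2/45 × $4,698,745 = 208,833.11; Ferraro 15/45 × $4,698,745 = 1,566,248.33; Bergstrom 17/45 × $4,698,745 = 1,775,081.44.
After rounding ($1): Halvorsen $1,148,582; Chaudhri $208,833; Ferraro $1,566,248; Bergstrom $1,775,081. Sum = $4,698,744.
Difference $4,698,745 − $4,698,744 = +$1 applied to Halvorsen: Halvorsen becomes $1,148,583.

Halvorsen: $1,148,583 | Chaudhri: $208,833 | Ferraro: $1,566,248 | Bergstrom: $1,775,081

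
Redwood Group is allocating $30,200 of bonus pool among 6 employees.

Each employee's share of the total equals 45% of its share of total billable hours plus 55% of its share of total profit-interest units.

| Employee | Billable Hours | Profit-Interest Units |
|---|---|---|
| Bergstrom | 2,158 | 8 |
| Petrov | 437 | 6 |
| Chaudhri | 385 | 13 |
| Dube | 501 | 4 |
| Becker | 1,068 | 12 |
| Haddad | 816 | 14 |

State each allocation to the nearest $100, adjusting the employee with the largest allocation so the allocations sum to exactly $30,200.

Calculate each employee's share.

Totals — billable hours 5,365, profit-interest units 57.
Blended shares (45% billable hours + 55% profit-interest units): Bergstrom 0.2582; Petrov 0.0945; Chaudhri 0.1577; Dube 0.0806; Becker 0.2054; Haddad 0.2035.
Raw shares: Bergstrom 7,797.63; Petrov 2,855.38; Chaudhri 4,763.48; Dube 2,434.69; Becker 6,202.18; Haddad 6,146.65.
Rounded to nearest $100: Bergstrom $7,800; Petrov $2,900; Chaudhri $4,800; Dube $2,400; Becker $6,200; Haddad $6,100. Sum = $30,200.
Rounded total matches; no reconciliation needed.

Bergstrom: $7,800 · Petrov: $2,900 · Chaudhri: $4,800 · Dube: $2,400 · Becker: $6,200 · Haddad: $6,100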